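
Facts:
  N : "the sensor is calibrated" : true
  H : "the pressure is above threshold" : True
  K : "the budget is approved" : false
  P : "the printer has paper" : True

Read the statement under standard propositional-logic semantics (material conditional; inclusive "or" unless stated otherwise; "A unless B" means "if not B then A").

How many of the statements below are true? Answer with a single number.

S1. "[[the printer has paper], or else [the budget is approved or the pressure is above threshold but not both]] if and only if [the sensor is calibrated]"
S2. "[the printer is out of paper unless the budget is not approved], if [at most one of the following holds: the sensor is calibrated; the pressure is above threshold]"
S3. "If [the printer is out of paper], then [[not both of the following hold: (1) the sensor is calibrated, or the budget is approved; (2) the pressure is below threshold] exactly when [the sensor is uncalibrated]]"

3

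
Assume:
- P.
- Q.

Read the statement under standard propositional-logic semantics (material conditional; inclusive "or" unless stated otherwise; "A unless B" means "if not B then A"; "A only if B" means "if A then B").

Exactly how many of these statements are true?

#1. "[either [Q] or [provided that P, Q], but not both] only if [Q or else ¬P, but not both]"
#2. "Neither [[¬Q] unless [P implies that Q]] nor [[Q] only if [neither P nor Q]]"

1

#1: In symbols: (Q xor (P -> Q)) -> (Q xor ~P)

P -> Q = T -> T = T
Q xor (P -> Q) = T xor T = F
~P = ~T = F
Q xor ~P = T xor F = T
(Q xor (P -> Q)) -> (Q xor ~P) = F -> T = T
Thus #1 is true.

#2: Parsed as (~Q | (P -> Q)) nor (Q -> (P nor Q))

~Q = ~T = F
P -> Q = T -> T = T
~Q | (P -> Q) = F | T = T
P nor Q = T nor T = F
Q -> (P nor Q) = T -> F = F
(~Q | (P -> Q)) nor (Q -> (P nor Q)) = T nor F = F
Thus #2 is false.

Count: 1.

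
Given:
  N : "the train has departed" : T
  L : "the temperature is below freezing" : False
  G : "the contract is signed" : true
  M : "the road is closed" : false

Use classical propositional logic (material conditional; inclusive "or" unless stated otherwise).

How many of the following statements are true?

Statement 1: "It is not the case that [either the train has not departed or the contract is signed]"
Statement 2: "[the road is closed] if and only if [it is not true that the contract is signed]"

Statement 1: In symbols: not (not N or G)

not N = not True = False
not N or G = False or True = True
not (not N or G) = not True = False
Hence Statement 1 is false.

Statement 2: Parsed as M iff not G

not G = not True = False
M iff not G = False iff False = True
Hence Statement 2 is true.

True statements: 1 (Statement 2).

1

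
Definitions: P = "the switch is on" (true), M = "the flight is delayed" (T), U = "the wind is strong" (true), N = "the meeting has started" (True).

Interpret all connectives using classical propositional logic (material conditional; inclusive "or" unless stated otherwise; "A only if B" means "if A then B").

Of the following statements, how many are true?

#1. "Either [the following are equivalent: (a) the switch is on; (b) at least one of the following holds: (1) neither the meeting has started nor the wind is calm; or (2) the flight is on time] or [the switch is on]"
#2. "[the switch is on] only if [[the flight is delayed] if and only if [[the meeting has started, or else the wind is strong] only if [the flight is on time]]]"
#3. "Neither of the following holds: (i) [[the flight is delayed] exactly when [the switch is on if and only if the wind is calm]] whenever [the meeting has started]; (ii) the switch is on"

#1: In symbols: (P ↔ ((N ↓ ¬U) ∨ ¬M)) ∨ P

¬U = ¬T = F
N ↓ ¬U = T ↓ F = F
¬M = ¬T = F
(N ↓ ¬U) ∨ ¬M = F ∨ F = F
P ↔ ((N ↓ ¬U) ∨ ¬M) = T ↔ F = F
(P ↔ ((N ↓ ¬U) ∨ ¬M)) ∨ P = F ∨ T = T
So #1 is true.

#2: This is P → (M ↔ ((N ∨ U) → ¬M)).

N ∨ U = T ∨ T = T
¬M = ¬T = F
(N ∨ U) → ¬M = T → F = F
M ↔ ((N ∨ U) → ¬M) = T ↔ F = F
P → (M ↔ ((N ∨ U) → ¬M)) = T → F = F
So #2 is false.

#3: Formalization: (N → (M ↔ (P ↔ ¬U))) ↓ P

¬U = ¬T = F
P ↔ ¬U = T ↔ F = F
M ↔ (P ↔ ¬U) = T ↔ F = F
N → (M ↔ (P ↔ ¬U)) = T → F = F
(N → (M ↔ (P ↔ ¬U))) ↓ P = F ↓ T = F
Thus #3 is false.

Count: 1.

1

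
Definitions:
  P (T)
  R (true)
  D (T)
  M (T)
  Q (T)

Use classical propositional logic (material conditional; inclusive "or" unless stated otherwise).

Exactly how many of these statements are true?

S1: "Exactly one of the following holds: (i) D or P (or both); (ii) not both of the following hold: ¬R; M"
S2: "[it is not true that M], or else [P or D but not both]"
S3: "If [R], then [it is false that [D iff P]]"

0

S1: Formalization: (D ∨ P) ⊕ (¬R ↑ M)

D ∨ P = T ∨ T = T
¬R = ¬T = F
¬R ↑ M = F ↑ T = T
(D ∨ P) ⊕ (¬R ↑ M) = T ⊕ T = F
Thus S1 is false.

S2: In symbols: ¬M ∨ (P ⊕ D)

¬M = ¬T = F
P ⊕ D = T ⊕ T = F
¬M ∨ (P ⊕ D) = F ∨ F = F
Thus S2 is false.

S3: Formalization: R → ¬(D ↔ P)

D ↔ P = T ↔ T = T
¬(D ↔ P) = ¬T = F
R → ¬(D ↔ P) = T → F = F
Hence S3 is false.

True statements: 0 (none).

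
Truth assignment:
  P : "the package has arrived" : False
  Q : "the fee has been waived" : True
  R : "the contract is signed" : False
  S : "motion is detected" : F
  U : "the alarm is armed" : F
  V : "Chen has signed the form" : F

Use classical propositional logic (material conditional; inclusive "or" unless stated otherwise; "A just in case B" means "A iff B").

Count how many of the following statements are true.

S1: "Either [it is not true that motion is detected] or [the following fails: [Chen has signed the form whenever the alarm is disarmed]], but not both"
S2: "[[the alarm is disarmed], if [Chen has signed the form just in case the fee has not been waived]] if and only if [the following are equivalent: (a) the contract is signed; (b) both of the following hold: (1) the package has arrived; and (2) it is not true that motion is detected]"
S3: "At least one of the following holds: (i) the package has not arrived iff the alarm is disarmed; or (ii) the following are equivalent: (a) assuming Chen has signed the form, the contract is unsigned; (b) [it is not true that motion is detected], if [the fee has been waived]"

S1: This is not S xor not (not U -> V).

not S = not False = True
not U = not False = True
not U -> V = True -> False = False
not (not U -> V) = not False = True
not S xor not (not U -> V) = True xor True = False
So S1 is false.

S2: Formalization: ((V iff not Q) -> not U) iff (R iff (P and not S))

not Q = not True = False
V iff not Q = False iff False = True
not U = not False = True
(V iff not Q) -> not U = True -> True = True
not S = not False = True
P and not S = False and True = False
R iff (P and not S) = False iff False = True
((V iff not Q) -> not U) iff (R iff (P and not S)) = True iff True = True
Hence S2 is true.

S3: This is (not P iff not U) or ((V -> not R) iff (Q -> not S)).

not P = not False = True
not U = not False = True
not P iff not U = True iff True = True
not R = not False = True
V -> not R = False -> True = True
not S = not False = True
Q -> not S = True -> True = True
(V -> not R) iff (Q -> not S) = True iff True = True
(not P iff not U) or ((V -> not R) iff (Q -> not S)) = True or True = True
So S3 is true.

True statements: 2 (S2, S3).

2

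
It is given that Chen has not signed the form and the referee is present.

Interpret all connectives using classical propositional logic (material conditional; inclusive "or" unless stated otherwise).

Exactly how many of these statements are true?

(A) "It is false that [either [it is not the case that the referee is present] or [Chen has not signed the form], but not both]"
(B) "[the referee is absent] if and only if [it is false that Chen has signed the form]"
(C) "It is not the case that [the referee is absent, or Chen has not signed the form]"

0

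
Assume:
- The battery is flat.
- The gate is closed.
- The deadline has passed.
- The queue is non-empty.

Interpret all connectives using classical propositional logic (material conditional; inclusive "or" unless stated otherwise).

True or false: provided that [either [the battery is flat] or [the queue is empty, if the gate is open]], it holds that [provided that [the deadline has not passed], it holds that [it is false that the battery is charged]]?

True

Let P = "the battery is charged" (F), Q = "the gate is open" (F), S = "the queue is empty" (F), R = "the deadline has passed" (T).
Parsed as (~P | (Q -> S)) -> (~R -> ~P)

~P = ~F = T
Q -> S = F -> F = T
~P | (Q -> S) = T | T = T
~R = ~T = F
~P = ~F = T
~R -> ~P = F -> T = T
(~P | (Q -> S)) -> (~R -> ~P) = T -> T = T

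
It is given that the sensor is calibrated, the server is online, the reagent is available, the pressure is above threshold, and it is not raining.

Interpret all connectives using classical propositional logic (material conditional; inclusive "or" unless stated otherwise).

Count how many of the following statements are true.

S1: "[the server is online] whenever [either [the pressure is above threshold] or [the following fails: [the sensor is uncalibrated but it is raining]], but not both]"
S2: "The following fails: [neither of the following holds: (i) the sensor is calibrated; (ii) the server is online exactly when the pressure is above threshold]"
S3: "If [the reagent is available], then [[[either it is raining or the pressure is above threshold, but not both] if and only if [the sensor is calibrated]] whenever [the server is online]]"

Let S = "the pressure is above threshold" (T), P = "the sensor is calibrated" (T), U = "it is raining" (F), Q = "the server is online" (T), R = "the reagent is available" (T).

S1: Formalization: (S xor ~(~P & U)) -> Q

~P = ~T = F
~P & U = F & F = F
~(~P & U) = ~F = T
S xor ~(~P & U) = T xor T = F
(S xor ~(~P & U)) -> Q = F -> T = T
So S1 is true.

S2: Parsed as ~(P nor (Q <-> S))

Q <-> S = T <-> T = T
P nor (Q <-> S) = T nor T = F
~(P nor (Q <-> S)) = ~F = T
So S2 is true.

S3: Parsed as R -> (Q -> ((U xor S) <-> P))

U xor S = F xor T = T
(U xor S) <-> P = T <-> T = T
Q -> ((U xor S) <-> P) = T -> T = T
R -> (Q -> ((U xor S) <-> P)) = T -> T = T
So S3 is true.

True statements: 3 (S1, S2, S3).

3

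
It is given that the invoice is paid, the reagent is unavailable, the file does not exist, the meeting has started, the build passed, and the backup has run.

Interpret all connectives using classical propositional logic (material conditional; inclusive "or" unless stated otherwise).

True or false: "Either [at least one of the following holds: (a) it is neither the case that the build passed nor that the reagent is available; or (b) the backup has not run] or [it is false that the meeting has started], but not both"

Let P = "the build passed" (True), R = "the reagent is available" (False), K = "the backup has run" (True), M = "the meeting has started" (True).
Formalization: ((P nor R) or not K) xor not M

P nor R = True nor False = False
not K = not True = False
(P nor R) or not K = False or False = False
not M = not True = False
((P nor R) or not K) xor not M = False xor False = False

False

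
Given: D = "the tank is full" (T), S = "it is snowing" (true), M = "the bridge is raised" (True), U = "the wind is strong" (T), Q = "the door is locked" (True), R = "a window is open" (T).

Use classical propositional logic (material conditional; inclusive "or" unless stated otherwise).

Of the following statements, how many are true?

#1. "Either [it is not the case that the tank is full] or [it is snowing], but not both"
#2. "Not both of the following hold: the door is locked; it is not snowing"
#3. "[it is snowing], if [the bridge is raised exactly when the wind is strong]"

#1: This is ¬D ⊕ S.

¬D = ¬T = F
¬D ⊕ S = F ⊕ T = T
Hence #1 is true.

#2: Parsed as Q ↑ ¬S

¬S = ¬T = F
Q ↑ ¬S = T ↑ F = T
Hence #2 is true.

#3: In symbols: (M ↔ U) → S

M ↔ U = T ↔ T = T
(M ↔ U) → S = T → T = T
Thus #3 is true.

3 of the 3 statements are true (#1, #2, #3).

3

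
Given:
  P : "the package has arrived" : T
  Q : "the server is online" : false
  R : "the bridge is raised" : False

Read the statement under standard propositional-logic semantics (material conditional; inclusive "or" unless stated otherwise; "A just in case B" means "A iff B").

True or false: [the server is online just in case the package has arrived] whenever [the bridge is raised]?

The statement is true.

Formalization: R -> (Q iff P)

Q iff P = False iff True = False
R -> (Q iff P) = False -> False = True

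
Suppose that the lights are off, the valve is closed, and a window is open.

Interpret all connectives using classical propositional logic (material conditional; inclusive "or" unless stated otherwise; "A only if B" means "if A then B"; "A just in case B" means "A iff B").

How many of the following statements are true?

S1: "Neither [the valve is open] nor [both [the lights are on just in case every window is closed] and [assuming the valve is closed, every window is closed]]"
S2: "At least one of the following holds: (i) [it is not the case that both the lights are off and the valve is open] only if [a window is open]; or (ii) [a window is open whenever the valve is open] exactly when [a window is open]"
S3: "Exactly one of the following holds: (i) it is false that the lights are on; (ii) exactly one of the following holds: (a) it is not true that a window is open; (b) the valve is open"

3

Let Q = "the valve is open" (F), P = "the lights are on" (F), R = "a window is open" (T).

S1: Parsed as Q nor ((P <-> ~R) & (~Q -> ~R))

~R = ~T = F
P <-> ~R = F <-> F = T
~Q = ~F = T
~R = ~T = F
~Q -> ~R = T -> F = F
(P <-> ~R) & (~Q -> ~R) = T & F = F
Q nor ((P <-> ~R) & (~Q -> ~R)) = F nor F = T
Hence S1 is true.

S2: Parsed as ((~P nand Q) -> R) | ((Q -> R) <-> R)

~P = ~F = T
~P nand Q = T nand F = T
(~P nand Q) -> R = T -> T = T
Q -> R = F -> T = T
(Q -> R) <-> R = T <-> T = T
((~P nand Q) -> R) | ((Q -> R) <-> R) = T | T = T
Thus S2 is true.

S3: Parsed as ~P xor (~R xor Q)

~P = ~F = T
~R = ~T = F
~R xor Q = F xor F = F
~P xor (~R xor Q) = T xor F = T
So S3 is true.

True statements: 3.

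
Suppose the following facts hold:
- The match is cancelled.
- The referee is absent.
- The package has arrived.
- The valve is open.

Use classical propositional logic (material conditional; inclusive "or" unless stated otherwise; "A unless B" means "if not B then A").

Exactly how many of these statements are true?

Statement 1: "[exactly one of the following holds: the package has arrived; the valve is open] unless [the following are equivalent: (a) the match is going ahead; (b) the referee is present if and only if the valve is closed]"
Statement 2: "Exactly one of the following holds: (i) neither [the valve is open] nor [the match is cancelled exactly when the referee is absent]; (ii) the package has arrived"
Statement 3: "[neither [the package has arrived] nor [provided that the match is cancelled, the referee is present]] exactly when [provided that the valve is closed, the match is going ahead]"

Let R = "the package has arrived" (T), S = "the valve is open" (T), P = "the match is cancelled" (T), Q = "the referee is present" (F).

Statement 1: In symbols: (R ⊕ S) ∨ (¬P ↔ (Q ↔ ¬S))

R ⊕ S = T ⊕ T = F
¬P = ¬T = F
¬S = ¬T = F
Q ↔ ¬S = F ↔ F = T
¬P ↔ (Q ↔ ¬S) = F ↔ T = F
(R ⊕ S) ∨ (¬P ↔ (Q ↔ ¬S)) = F ∨ F = F
Thus Statement 1 is false.

Statement 2: This is (S ↓ (P ↔ ¬Q)) ⊕ R.

¬Q = ¬F = T
P ↔ ¬Q = T ↔ T = T
S ↓ (P ↔ ¬Q) = T ↓ T = F
(S ↓ (P ↔ ¬Q)) ⊕ R = F ⊕ T = T
Thus Statement 2 is true.

Statement 3: In symbols: (R ↓ (P → Q)) ↔ (¬S → ¬P)

P → Q = T → F = F
R ↓ (P → Q) = T ↓ F = F
¬S = ¬T = F
¬P = ¬T = F
¬S → ¬P = F → F = T
(R ↓ (P → Q)) ↔ (¬S → ¬P) = F ↔ T = F
Hence Statement 3 is false.

Count: 1.

1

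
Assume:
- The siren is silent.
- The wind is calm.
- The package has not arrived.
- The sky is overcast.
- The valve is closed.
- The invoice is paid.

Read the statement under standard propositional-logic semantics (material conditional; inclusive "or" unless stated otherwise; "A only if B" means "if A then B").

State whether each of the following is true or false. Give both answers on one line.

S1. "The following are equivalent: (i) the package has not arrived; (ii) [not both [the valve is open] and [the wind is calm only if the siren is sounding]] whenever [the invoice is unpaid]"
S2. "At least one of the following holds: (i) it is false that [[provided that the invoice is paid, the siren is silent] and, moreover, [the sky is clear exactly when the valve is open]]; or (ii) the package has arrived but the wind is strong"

Let R = "the package has arrived" (F), V = "the invoice is paid" (T), U = "the valve is open" (F), Q = "the wind is strong" (F), P = "the siren is sounding" (F), S = "the sky is overcast" (T).

S1: This is ¬R ↔ (¬V → (U ↑ (¬Q → P))).

¬R = ¬F = T
¬V = ¬T = F
¬Q = ¬F = T
¬Q → P = T → F = F
U ↑ (¬Q → P) = F ↑ F = T
¬V → (U ↑ (¬Q → P)) = F → T = T
¬R ↔ (¬V → (U ↑ (¬Q → P))) = T ↔ T = T
Thus S1 is true.

S2: In symbols: ¬((V → ¬P) ∧ (¬S ↔ U)) ∨ (R ∧ Q)

¬P = ¬F = T
V → ¬P = T → T = T
¬S = ¬T = F
¬S ↔ U = F ↔ F = T
(V → ¬P) ∧ (¬S ↔ U) = T ∧ T = T
¬((V → ¬P) ∧ (¬S ↔ U)) = ¬T = F
R ∧ Q = F ∧ F = F
¬((V → ¬P) ∧ (¬S ↔ U)) ∨ (R ∧ Q) = F ∨ F = F
Hence S2 is false.

S1 T, S2 F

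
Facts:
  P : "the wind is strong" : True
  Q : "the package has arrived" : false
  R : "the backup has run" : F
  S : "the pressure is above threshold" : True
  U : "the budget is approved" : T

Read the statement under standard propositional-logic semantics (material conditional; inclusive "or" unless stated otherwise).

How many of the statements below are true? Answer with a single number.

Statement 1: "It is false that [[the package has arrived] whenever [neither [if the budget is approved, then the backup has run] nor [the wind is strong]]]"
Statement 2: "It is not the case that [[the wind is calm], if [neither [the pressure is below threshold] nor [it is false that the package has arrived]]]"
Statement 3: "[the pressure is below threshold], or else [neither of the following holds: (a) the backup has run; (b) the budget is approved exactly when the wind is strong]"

Statement 1: Formalization: not (((U -> R) nor P) -> Q)

U -> R = True -> False = False
(U -> R) nor P = False nor True = False
((U -> R) nor P) -> Q = False -> False = True
not (((U -> R) nor P) -> Q) = not True = False
Hence Statement 1 is false.

Statement 2: In symbols: not ((not S nor not Q) -> not P)

not S = not True = False
not Q = not False = True
not S nor not Q = False nor True = False
not P = not True = False
(not S nor not Q) -> not P = False -> False = True
not ((not S nor not Q) -> not P) = not True = False
Hence Statement 2 is false.

Statement 3: This is not S or (R nor (U iff P)).

not S = not True = False
U iff P = True iff True = True
R nor (U iff P) = False nor True = False
not S or (R nor (U iff P)) = False or False = False
Hence Statement 3 is false.

Count: 0.

0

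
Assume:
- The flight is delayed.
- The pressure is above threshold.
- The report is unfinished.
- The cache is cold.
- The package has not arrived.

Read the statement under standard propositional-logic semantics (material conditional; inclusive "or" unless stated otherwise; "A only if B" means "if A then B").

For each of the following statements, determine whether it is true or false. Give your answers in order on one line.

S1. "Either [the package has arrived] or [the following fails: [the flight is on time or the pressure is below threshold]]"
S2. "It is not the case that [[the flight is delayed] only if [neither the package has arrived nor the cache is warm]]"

S1 T / S2 F

Let L = "the package has arrived" (F), K = "the flight is delayed" (T), M = "the pressure is above threshold" (T), G = "the cache is warm" (F).

S1: In symbols: L | ~(~K | ~M)

~K = ~T = F
~M = ~T = F
~K | ~M = F | F = F
~(~K | ~M) = ~F = T
L | ~(~K | ~M) = F | T = T
Thus S1 is true.

S2: Parsed as ~(K -> (L nor G))

L nor G = F nor F = T
K -> (L nor G) = T -> T = T
~(K -> (L nor G)) = ~T = F
Hence S2 is false.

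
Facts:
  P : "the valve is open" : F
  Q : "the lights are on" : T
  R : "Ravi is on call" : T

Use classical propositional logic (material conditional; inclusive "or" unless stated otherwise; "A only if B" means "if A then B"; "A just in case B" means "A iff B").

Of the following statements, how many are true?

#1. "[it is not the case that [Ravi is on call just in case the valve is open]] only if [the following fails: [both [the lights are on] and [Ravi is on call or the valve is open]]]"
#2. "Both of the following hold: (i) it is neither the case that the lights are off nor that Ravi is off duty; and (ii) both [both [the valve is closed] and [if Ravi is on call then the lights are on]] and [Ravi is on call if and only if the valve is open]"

#1: Formalization: not (R iff P) -> not (Q and (R or P))

R iff P = True iff False = False
not (R iff P) = not False = True
R or P = True or False = True
Q and (R or P) = True and True = True
not (Q and (R or P)) = not True = False
not (R iff P) -> not (Q and (R or P)) = True -> False = False
Hence #1 is false.

#2: Parsed as (not Q nor not R) and ((not P and (R -> Q)) and (R iff P))

not Q = not True = False
not R = not True = False
not Q nor not R = False nor False = True
not P = not False = True
R -> Q = True -> True = True
not P and (R -> Q) = True and True = True
R iff P = True iff False = False
(not P and (R -> Q)) and (R iff P) = True and False = False
(not Q nor not R) and ((not P and (R -> Q)) and (R iff P)) = True and False = False
Hence #2 is false.

True statements: 0 (none).

0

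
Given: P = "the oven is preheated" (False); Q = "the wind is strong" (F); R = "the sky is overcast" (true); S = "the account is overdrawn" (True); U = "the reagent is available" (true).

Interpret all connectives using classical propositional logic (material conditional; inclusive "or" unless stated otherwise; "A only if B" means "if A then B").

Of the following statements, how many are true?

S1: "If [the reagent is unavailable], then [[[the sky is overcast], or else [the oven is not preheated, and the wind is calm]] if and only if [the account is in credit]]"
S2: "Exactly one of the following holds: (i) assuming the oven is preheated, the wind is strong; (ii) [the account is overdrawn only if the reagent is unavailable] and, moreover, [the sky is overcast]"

2

S1: Parsed as not U -> ((R or (not P and not Q)) iff not S)

not U = not True = False
not P = not False = True
not Q = not False = True
not P and not Q = True and True = True
R or (not P and not Q) = True or True = True
not S = not True = False
(R or (not P and not Q)) iff not S = True iff False = False
not U -> ((R or (not P and not Q)) iff not S) = False -> False = True
Hence S1 is true.

S2: Parsed as (P -> Q) xor ((S -> not U) and R)

P -> Q = False -> False = True
not U = not True = False
S -> not U = True -> False = False
(S -> not U) and R = False and True = False
(P -> Q) xor ((S -> not U) and R) = True xor False = True
Thus S2 is true.

2 of the 2 statements are true (S1, S2).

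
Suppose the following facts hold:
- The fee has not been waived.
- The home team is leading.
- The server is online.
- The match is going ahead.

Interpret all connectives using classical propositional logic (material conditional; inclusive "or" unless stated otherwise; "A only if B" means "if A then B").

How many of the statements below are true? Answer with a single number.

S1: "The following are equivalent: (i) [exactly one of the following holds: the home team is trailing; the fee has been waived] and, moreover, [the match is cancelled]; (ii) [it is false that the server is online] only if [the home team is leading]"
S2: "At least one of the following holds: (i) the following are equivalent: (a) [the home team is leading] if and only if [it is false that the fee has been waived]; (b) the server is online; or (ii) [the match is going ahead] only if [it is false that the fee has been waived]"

1

Let L = "the home team is leading" (True), V = "the fee has been waived" (False), K = "the match is cancelled" (False), N = "the server is online" (True).

S1: Parsed as ((not L xor V) and K) iff (not N -> L)

not L = not True = False
not L xor V = False xor False = False
(not L xor V) and K = False and False = False
not N = not True = False
not N -> L = False -> True = True
((not L xor V) and K) iff (not N -> L) = False iff True = False
Hence S1 is false.

S2: In symbols: ((L iff not V) iff N) or (not K -> not V)

not V = not False = True
L iff not V = True iff True = True
(L iff not V) iff N = True iff True = True
not K = not False = True
not V = not False = True
not K -> not V = True -> True = True
((L iff not V) iff N) or (not K -> not V) = True or True = True
Hence S2 is true.

True statements: 1.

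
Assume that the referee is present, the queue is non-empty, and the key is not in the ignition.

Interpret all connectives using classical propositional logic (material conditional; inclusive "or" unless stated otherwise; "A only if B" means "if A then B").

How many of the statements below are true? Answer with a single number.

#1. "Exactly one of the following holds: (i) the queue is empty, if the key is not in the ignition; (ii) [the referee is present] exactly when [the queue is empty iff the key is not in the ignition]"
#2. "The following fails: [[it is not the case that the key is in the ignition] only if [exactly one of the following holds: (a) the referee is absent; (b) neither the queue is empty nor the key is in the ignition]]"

0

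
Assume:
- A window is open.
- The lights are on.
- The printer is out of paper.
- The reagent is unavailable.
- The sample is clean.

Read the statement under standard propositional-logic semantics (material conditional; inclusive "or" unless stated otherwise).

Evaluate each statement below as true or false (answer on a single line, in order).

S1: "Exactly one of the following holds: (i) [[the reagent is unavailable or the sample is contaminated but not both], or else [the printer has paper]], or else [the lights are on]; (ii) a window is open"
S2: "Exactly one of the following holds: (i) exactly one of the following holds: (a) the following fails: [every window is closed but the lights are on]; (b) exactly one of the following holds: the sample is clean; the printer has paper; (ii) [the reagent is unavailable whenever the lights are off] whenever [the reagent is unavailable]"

S1 false / S2 true

Let D = "the reagent is available" (F), R = "the sample is contaminated" (F), K = "the printer has paper" (F), Q = "the lights are on" (T), G = "a window is open" (T).

S1: Formalization: (((¬D ⊕ R) ∨ K) ∨ Q) ⊕ G

¬D = ¬F = T
¬D ⊕ R = T ⊕ F = T
(¬D ⊕ R) ∨ K = T ∨ F = T
((¬D ⊕ R) ∨ K) ∨ Q = T ∨ T = T
(((¬D ⊕ R) ∨ K) ∨ Q) ⊕ G = T ⊕ T = F
Hence S1 is false.

S2: Formalization: (¬(¬G ∧ Q) ⊕ (¬R ⊕ K)) ⊕ (¬D → (¬Q → ¬D))

¬G = ¬T = F
¬G ∧ Q = F ∧ T = F
¬(¬G ∧ Q) = ¬F = T
¬R = ¬F = T
¬R ⊕ K = T ⊕ F = T
¬(¬G ∧ Q) ⊕ (¬R ⊕ K) = T ⊕ T = F
¬D = ¬F = T
¬Q = ¬T = F
¬D = ¬F = T
¬Q → ¬D = F → T = T
¬D → (¬Q → ¬D) = T → T = T
(¬(¬G ∧ Q) ⊕ (¬R ⊕ K)) ⊕ (¬D → (¬Q → ¬D)) = F ⊕ T = T
Thus S2 is true.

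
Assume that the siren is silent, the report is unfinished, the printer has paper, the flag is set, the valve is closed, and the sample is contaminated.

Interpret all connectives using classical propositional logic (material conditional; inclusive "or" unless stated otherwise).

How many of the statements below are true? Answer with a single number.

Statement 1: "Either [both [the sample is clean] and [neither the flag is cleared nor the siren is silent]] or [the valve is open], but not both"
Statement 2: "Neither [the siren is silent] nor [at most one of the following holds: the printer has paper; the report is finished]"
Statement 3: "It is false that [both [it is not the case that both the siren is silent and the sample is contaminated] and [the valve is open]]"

1

Let V = "the sample is contaminated" (T), P = "the flag is set" (T), S = "the siren is sounding" (F), N = "the valve is open" (F), L = "the printer has paper" (T), H = "the report is finished" (F).

Statement 1: Parsed as (¬V ∧ (¬P ↓ ¬S)) ⊕ N

¬V = ¬T = F
¬P = ¬T = F
¬S = ¬F = T
¬P ↓ ¬S = F ↓ T = F
¬V ∧ (¬P ↓ ¬S) = F ∧ F = F
(¬V ∧ (¬P ↓ ¬S)) ⊕ N = F ⊕ F = F
Thus Statement 1 is false.

Statement 2: Parsed as ¬S ↓ (L ↑ H)

¬S = ¬F = T
L ↑ H = T ↑ F = T
¬S ↓ (L ↑ H) = T ↓ T = F
Thus Statement 2 is false.

Statement 3: In symbols: ¬((¬S ↑ V) ∧ N)

¬S = ¬F = T
¬S ↑ V = T ↑ T = F
(¬S ↑ V) ∧ N = F ∧ F = F
¬((¬S ↑ V) ∧ N) = ¬F = T
Hence Statement 3 is true.

Count: 1.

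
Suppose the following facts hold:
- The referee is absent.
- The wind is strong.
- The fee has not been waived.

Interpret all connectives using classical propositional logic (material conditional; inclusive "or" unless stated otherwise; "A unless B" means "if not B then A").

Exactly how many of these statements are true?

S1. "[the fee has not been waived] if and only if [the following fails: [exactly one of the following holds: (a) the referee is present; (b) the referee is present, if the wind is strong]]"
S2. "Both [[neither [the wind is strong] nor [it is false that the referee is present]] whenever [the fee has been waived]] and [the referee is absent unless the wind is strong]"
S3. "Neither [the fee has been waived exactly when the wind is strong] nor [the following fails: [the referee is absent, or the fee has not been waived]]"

3

Let H = "the fee has been waived" (F), R = "the referee is present" (F), D = "the wind is strong" (T).

S1: Formalization: ~H <-> ~(R xor (D -> R))

~H = ~F = T
D -> R = T -> F = F
R xor (D -> R) = F xor F = F
~(R xor (D -> R)) = ~F = T
~H <-> ~(R xor (D -> R)) = T <-> T = T
Thus S1 is true.

S2: In symbols: (H -> (D nor ~R)) & (~R | D)

~R = ~F = T
D nor ~R = T nor T = F
H -> (D nor ~R) = F -> F = T
~R = ~F = T
~R | D = T | T = T
(H -> (D nor ~R)) & (~R | D) = T & T = T
So S2 is true.

S3: Parsed as (H <-> D) nor ~(~R | ~H)

H <-> D = F <-> T = F
~R = ~F = T
~H = ~F = T
~R | ~H = T | T = T
~(~R | ~H) = ~T = F
(H <-> D) nor ~(~R | ~H) = F nor F = T
Thus S3 is true.

True statements: 3 (S1, S2, S3).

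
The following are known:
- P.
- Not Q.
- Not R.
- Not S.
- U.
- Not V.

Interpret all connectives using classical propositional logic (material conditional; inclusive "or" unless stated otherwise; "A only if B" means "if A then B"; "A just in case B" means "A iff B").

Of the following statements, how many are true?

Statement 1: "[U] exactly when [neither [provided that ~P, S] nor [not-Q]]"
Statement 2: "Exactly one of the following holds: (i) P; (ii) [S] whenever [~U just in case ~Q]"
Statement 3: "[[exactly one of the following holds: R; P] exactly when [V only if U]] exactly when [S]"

Statement 1: In symbols: U ↔ ((¬P → S) ↓ ¬Q)

¬P = ¬T = F
¬P → S = F → F = T
¬Q = ¬F = T
(¬P → S) ↓ ¬Q = T ↓ T = F
U ↔ ((¬P → S) ↓ ¬Q) = T ↔ F = F
So Statement 1 is false.

Statement 2: Parsed as P ⊕ ((¬U ↔ ¬Q) → S)

¬U = ¬T = F
¬Q = ¬F = T
¬U ↔ ¬Q = F ↔ T = F
(¬U ↔ ¬Q) → S = F → F = T
P ⊕ ((¬U ↔ ¬Q) → S) = T ⊕ T = F
Hence Statement 2 is false.

Statement 3: Formalization: ((R ⊕ P) ↔ (V → U)) ↔ S

R ⊕ P = F ⊕ T = T
V → U = F → T = T
(R ⊕ P) ↔ (V → U) = T ↔ T = T
((R ⊕ P) ↔ (V → U)) ↔ S = T ↔ F = F
Thus Statement 3 is false.

Count: 0.

0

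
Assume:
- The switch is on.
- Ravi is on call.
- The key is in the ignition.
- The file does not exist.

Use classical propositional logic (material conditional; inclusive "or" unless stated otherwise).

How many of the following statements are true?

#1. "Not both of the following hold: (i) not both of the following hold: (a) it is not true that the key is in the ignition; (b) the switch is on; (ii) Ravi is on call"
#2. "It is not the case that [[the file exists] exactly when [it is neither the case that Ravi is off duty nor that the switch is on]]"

Let Q = "the key is in the ignition" (True), D = "the switch is on" (True), W = "Ravi is on call" (True), N = "the file exists" (False).

#1: Parsed as (not Q nand D) nand W

not Q = not True = False
not Q nand D = False nand True = True
(not Q nand D) nand W = True nand True = False
Hence #1 is false.

#2: This is not (N iff (not W nor D)).

not W = not True = False
not W nor D = False nor True = False
N iff (not W nor D) = False iff False = True
not (N iff (not W nor D)) = not True = False
Hence #2 is false.

Count: 0.

0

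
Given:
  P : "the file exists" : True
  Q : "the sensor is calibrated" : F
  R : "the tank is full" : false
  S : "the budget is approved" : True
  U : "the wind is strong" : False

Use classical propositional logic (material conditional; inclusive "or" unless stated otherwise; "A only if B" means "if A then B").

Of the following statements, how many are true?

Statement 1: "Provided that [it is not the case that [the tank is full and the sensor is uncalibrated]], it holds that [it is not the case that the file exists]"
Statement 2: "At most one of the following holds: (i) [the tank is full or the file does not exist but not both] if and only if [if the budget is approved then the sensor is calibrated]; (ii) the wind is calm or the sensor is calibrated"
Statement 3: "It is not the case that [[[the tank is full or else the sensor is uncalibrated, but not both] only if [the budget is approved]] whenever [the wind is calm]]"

Statement 1: Parsed as not (R and not Q) -> not P

not Q = not False = True
R and not Q = False and True = False
not (R and not Q) = not False = True
not P = not True = False
not (R and not Q) -> not P = True -> False = False
Thus Statement 1 is false.

Statement 2: Parsed as ((R xor not P) iff (S -> Q)) nand (not U or Q)

not P = not True = False
R xor not P = False xor False = False
S -> Q = True -> False = False
(R xor not P) iff (S -> Q) = False iff False = True
not U = not False = True
not U or Q = True or False = True
((R xor not P) iff (S -> Q)) nand (not U or Q) = True nand True = False
Hence Statement 2 is false.

Statement 3: Parsed as not (not U -> ((R xor not Q) -> S))

not U = not False = True
not Q = not False = True
R xor not Q = False xor True = True
(R xor not Q) -> S = True -> True = True
not U -> ((R xor not Q) -> S) = True -> True = True
not (not U -> ((R xor not Q) -> S)) = not True = False
Hence Statement 3 is false.

True statements: 0 (none).

0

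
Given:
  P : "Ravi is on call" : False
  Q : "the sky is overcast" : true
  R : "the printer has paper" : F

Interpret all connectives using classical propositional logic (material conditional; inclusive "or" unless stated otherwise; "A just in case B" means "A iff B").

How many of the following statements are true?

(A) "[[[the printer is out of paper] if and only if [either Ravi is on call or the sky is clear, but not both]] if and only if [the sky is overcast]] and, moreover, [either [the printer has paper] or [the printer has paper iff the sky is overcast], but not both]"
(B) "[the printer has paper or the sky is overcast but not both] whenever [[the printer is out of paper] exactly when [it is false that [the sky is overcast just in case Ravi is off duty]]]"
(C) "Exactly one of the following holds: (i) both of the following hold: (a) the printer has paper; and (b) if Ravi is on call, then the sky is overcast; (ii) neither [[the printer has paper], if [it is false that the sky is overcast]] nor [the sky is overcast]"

(A): This is ((~R <-> (P xor ~Q)) <-> Q) & (R xor (R <-> Q)).

~R = ~F = T
~Q = ~T = F
P xor ~Q = F xor F = F
~R <-> (P xor ~Q) = T <-> F = F
(~R <-> (P xor ~Q)) <-> Q = F <-> T = F
R <-> Q = F <-> T = F
R xor (R <-> Q) = F xor F = F
((~R <-> (P xor ~Q)) <-> Q) & (R xor (R <-> Q)) = F & F = F
Hence (A) is false.

(B): This is (~R <-> ~(Q <-> ~P)) -> (R xor Q).

~R = ~F = T
~P = ~F = T
Q <-> ~P = T <-> T = T
~(Q <-> ~P) = ~T = F
~R <-> ~(Q <-> ~P) = T <-> F = F
R xor Q = F xor T = T
(~R <-> ~(Q <-> ~P)) -> (R xor Q) = F -> T = T
Thus (B) is true.

(C): Formalization: (R & (P -> Q)) xor ((~Q -> R) nor Q)

P -> Q = F -> T = T
R & (P -> Q) = F & T = F
~Q = ~T = F
~Q -> R = F -> F = T
(~Q -> R) nor Q = T nor T = F
(R & (P -> Q)) xor ((~Q -> R) nor Q) = F xor F = F
So (C) is false.

True statements: 1 ((B)).

1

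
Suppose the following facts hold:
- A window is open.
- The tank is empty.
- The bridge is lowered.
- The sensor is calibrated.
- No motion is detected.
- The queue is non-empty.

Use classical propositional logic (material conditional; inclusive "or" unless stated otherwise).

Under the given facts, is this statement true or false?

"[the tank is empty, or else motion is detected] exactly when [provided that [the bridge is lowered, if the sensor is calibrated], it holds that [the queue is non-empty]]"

Let Q = "the tank is full" (F), U = "motion is detected" (F), S = "the sensor is calibrated" (T), R = "the bridge is raised" (F), V = "the queue is empty" (F).
Parsed as (~Q | U) <-> ((S -> ~R) -> ~V)

~Q = ~F = T
~Q | U = T | F = T
~R = ~F = T
S -> ~R = T -> T = T
~V = ~F = T
(S -> ~R) -> ~V = T -> T = T
(~Q | U) <-> ((S -> ~R) -> ~V) = T <-> T = T

True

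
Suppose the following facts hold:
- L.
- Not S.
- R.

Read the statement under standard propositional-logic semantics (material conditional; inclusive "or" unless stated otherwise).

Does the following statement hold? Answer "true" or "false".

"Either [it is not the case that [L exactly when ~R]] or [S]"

True

This is not (L iff not R) or S.

not R = not True = False
L iff not R = True iff False = False
not (L iff not R) = not False = True
not (L iff not R) or S = True or False = True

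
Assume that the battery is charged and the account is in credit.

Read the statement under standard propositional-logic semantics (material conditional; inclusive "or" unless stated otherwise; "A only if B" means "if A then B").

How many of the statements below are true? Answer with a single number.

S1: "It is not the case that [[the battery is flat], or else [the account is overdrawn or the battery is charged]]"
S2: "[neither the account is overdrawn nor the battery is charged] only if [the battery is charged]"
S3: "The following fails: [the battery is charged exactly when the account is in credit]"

1

Let P = "the battery is charged" (True), Q = "the account is overdrawn" (False).

S1: In symbols: not (not P or (Q or P))

not P = not True = False
Q or P = False or True = True
not P or (Q or P) = False or True = True
not (not P or (Q or P)) = not True = False
Thus S1 is false.

S2: In symbols: (Q nor P) -> P

Q nor P = False nor True = False
(Q nor P) -> P = False -> True = True
Hence S2 is true.

S3: Formalization: not (P iff not Q)

not Q = not False = True
P iff not Q = True iff True = True
not (P iff not Q) = not True = False
Hence S3 is false.

True statements: 1.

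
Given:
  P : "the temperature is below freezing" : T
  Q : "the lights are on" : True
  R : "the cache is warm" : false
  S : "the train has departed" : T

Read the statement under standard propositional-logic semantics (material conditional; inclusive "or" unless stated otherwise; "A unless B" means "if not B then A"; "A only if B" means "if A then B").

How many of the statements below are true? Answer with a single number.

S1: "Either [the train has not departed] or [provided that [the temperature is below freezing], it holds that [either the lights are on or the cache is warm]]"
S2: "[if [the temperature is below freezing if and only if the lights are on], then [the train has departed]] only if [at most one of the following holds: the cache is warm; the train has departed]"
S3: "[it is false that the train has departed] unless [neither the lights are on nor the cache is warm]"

2

S1: Parsed as ¬S ∨ (P → (Q ∨ R))

¬S = ¬T = F
Q ∨ R = T ∨ F = T
P → (Q ∨ R) = T → T = T
¬S ∨ (P → (Q ∨ R)) = F ∨ T = T
So S1 is true.

S2: In symbols: ((P ↔ Q) → S) → (R ↑ S)

P ↔ Q = T ↔ T = T
(P ↔ Q) → S = T → T = T
R ↑ S = F ↑ T = T
((P ↔ Q) → S) → (R ↑ S) = T → T = T
Thus S2 is true.

S3: Parsed as ¬S ∨ (Q ↓ R)

¬S = ¬T = F
Q ↓ R = T ↓ F = F
¬S ∨ (Q ↓ R) = F ∨ F = F
Hence S3 is false.

True statements: 2 (S1, S2).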